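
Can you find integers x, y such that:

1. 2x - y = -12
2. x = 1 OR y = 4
Yes

Take x = 1, y = 14. Substituting into each constraint:
  (1) 2(1) + (-14) = -12 ✓
  (2) x = 1, target 1 ✓ (first branch holds)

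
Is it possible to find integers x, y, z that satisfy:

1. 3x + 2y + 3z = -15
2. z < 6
Yes

Take x = -5, y = 0, z = 0. Substituting into each constraint:
  (1) 3(-5) + 2(0) + 3(0) = -15 ✓
  (2) 0 < 6 ✓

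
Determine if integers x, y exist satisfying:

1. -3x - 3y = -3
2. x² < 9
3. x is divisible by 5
Yes

Take x = 0, y = 1. Substituting into each constraint:
  (1) -3(0) - 3(1) = -3 ✓
  (2) x² = (0)² = 0, and 0 < 9 ✓
  (3) 0 = 5 × 0, remainder 0 ✓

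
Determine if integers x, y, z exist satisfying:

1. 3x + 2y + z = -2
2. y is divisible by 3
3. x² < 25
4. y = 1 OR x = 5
No

A contradictory subset is {y is divisible by 3, x² < 25, y = 1 OR x = 5}. No integer assignment can satisfy these jointly:

  - y is divisible by 3: restricts y to multiples of 3
  - x² < 25: restricts x to |x| ≤ 4
  - y = 1 OR x = 5: forces a choice: either y = 1 or x = 5

Split on the disjunction (y = 1 OR x = 5):
  • If y = 1: this contradicts the divisibility constraint — 1 is not a multiple of 3.
  • If x = 5: this contradicts x² < 25, which requires |x| ≤ 4.
Both branches are infeasible, so the system has no integer solution.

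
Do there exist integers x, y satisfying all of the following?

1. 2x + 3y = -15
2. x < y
Yes

Take x = -9, y = 1. Substituting into each constraint:
  (1) 2(-9) + 3(1) = -15 ✓
  (2) -9 < 1 ✓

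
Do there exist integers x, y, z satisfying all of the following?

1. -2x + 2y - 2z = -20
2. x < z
Yes

Take x = -1, y = -11, z = 0. Substituting into each constraint:
  (1) -2(-1) + 2(-11) - 2(0) = -20 ✓
  (2) -1 < 0 ✓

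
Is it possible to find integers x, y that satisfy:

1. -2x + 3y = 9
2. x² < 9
Yes

Take x = 0, y = 3. Substituting into each constraint:
  (1) -2(0) + 3(3) = 9 ✓
  (2) x² = (0)² = 0, and 0 < 9 ✓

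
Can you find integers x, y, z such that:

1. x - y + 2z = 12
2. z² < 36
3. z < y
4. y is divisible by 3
Yes

Take x = 14, y = 0, z = -1. Substituting into each constraint:
  (1) 14 + 0 + 2(-1) = 12 ✓
  (2) z² = (-1)² = 1, and 1 < 36 ✓
  (3) -1 < 0 ✓
  (4) 0 = 3 × 0, remainder 0 ✓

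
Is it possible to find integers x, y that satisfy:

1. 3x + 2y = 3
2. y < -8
Yes

Take x = 7, y = -9. Substituting into each constraint:
  (1) 3(7) + 2(-9) = 3 ✓
  (2) -9 < -8 ✓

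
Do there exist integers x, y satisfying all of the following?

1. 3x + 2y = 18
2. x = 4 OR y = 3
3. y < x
Yes

Take x = 4, y = 3. Substituting into each constraint:
  (1) 3(4) + 2(3) = 18 ✓
  (2) x = 4, target 4 ✓ (first branch holds)
  (3) 3 < 4 ✓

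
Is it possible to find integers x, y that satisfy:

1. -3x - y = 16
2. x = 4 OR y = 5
Yes

Take x = -7, y = 5. Substituting into each constraint:
  (1) -3(-7) + (-5) = 16 ✓
  (2) y = 5, target 5 ✓ (second branch holds)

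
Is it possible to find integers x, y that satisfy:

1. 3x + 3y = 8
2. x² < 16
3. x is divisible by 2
No

Even the single constraint (3x + 3y = 8) is infeasible over the integers.

  - 3x + 3y = 8: every term on the left is divisible by 3, so the LHS ≡ 0 (mod 3), but the RHS 8 is not — no integer solution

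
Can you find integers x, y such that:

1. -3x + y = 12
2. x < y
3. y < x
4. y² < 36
No

A contradictory subset is {x < y, y < x}. No integer assignment can satisfy these jointly:

  - x < y: bounds one variable relative to another variable
  - y < x: bounds one variable relative to another variable

Direct contradiction: y > x and x > y cannot both hold.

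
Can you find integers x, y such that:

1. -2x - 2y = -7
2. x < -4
No

Even the single constraint (-2x - 2y = -7) is infeasible over the integers.

  - -2x - 2y = -7: every term on the left is divisible by 2, so the LHS ≡ 0 (mod 2), but the RHS -7 is not — no integer solution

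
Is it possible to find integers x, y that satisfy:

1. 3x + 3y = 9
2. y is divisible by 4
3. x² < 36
Yes

Take x = 3, y = 0. Substituting into each constraint:
  (1) 3(3) + 3(0) = 9 ✓
  (2) 0 = 4 × 0, remainder 0 ✓
  (3) x² = (3)² = 9, and 9 < 36 ✓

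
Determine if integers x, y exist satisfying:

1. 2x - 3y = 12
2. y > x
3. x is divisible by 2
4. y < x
No

A contradictory subset is {y > x, y < x}. No integer assignment can satisfy these jointly:

  - y > x: bounds one variable relative to another variable
  - y < x: bounds one variable relative to another variable

Direct contradiction: y > x and x > y cannot both hold.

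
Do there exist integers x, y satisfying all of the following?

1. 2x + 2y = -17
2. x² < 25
No

Even the single constraint (2x + 2y = -17) is infeasible over the integers.

  - 2x + 2y = -17: every term on the left is divisible by 2, so the LHS ≡ 0 (mod 2), but the RHS -17 is not — no integer solution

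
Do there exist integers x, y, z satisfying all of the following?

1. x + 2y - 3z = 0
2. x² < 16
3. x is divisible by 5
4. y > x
Yes

Take x = 0, y = 3, z = 2. Substituting into each constraint:
  (1) 0 + 2(3) - 3(2) = 0 ✓
  (2) x² = (0)² = 0, and 0 < 16 ✓
  (3) 0 = 5 × 0, remainder 0 ✓
  (4) 3 > 0 ✓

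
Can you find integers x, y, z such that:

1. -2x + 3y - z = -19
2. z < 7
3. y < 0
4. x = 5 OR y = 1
Yes

Take x = 5, y = -3, z = 0. Substituting into each constraint:
  (1) -2(5) + 3(-3) + 0 = -19 ✓
  (2) 0 < 7 ✓
  (3) -3 < 0 ✓
  (4) x = 5, target 5 ✓ (first branch holds)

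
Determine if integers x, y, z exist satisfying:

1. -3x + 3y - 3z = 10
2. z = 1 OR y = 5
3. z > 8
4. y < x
No

Even the single constraint (-3x + 3y - 3z = 10) is infeasible over the integers.

  - -3x + 3y - 3z = 10: every term on the left is divisible by 3, so the LHS ≡ 0 (mod 3), but the RHS 10 is not — no integer solution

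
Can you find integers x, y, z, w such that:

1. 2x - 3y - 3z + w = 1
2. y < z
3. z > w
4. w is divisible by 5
Yes

Take x = 2, y = 0, z = 1, w = 0. Substituting into each constraint:
  (1) 2(2) - 3(0) - 3(1) + 0 = 1 ✓
  (2) 0 < 1 ✓
  (3) 1 > 0 ✓
  (4) 0 = 5 × 0, remainder 0 ✓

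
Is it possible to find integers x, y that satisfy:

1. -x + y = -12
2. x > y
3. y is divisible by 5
Yes

Take x = 12, y = 0. Substituting into each constraint:
  (1) (-12) + 0 = -12 ✓
  (2) 12 > 0 ✓
  (3) 0 = 5 × 0, remainder 0 ✓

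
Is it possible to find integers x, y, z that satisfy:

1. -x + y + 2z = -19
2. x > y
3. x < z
Yes

Take x = -1, y = -20, z = 0. Substituting into each constraint:
  (1) 1 + (-20) + 2(0) = -19 ✓
  (2) -1 > -20 ✓
  (3) -1 < 0 ✓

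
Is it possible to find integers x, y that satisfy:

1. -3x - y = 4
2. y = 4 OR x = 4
Yes

Take x = 4, y = -16. Substituting into each constraint:
  (1) -3(4) + 16 = 4 ✓
  (2) x = 4, target 4 ✓ (second branch holds)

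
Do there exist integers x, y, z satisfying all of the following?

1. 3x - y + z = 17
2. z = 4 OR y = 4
Yes

Take x = 0, y = -13, z = 4. Substituting into each constraint:
  (1) 3(0) + 13 + 4 = 17 ✓
  (2) z = 4, target 4 ✓ (first branch holds)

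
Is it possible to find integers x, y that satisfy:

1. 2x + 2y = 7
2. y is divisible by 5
No

Even the single constraint (2x + 2y = 7) is infeasible over the integers.

  - 2x + 2y = 7: every term on the left is divisible by 2, so the LHS ≡ 0 (mod 2), but the RHS 7 is not — no integer solution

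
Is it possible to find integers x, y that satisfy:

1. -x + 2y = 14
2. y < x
Yes

Take x = 16, y = 15. Substituting into each constraint:
  (1) (-16) + 2(15) = 14 ✓
  (2) 15 < 16 ✓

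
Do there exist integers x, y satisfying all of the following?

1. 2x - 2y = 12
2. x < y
No

The full constraint system is jointly infeasible over the integers. Each constraint and what it forces:

  - 2x - 2y = 12: is a linear equation tying the variables together
  - x < y: bounds one variable relative to another variable

From the equation, x − y = 6, i.e. y − x = -6; but y > x requires y − x ≥ 1. Contradiction.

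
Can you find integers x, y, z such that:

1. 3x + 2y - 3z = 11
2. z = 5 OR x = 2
Yes

Take x = 2, y = 4, z = 1. Substituting into each constraint:
  (1) 3(2) + 2(4) - 3(1) = 11 ✓
  (2) x = 2, target 2 ✓ (second branch holds)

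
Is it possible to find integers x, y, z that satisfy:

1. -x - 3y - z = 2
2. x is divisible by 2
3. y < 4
Yes

Take x = -2, y = 0, z = 0. Substituting into each constraint:
  (1) 2 - 3(0) + 0 = 2 ✓
  (2) -2 = 2 × -1, remainder 0 ✓
  (3) 0 < 4 ✓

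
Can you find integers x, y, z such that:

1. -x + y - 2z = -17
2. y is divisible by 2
Yes

Take x = 1, y = 0, z = 8. Substituting into each constraint:
  (1) (-1) + 0 - 2(8) = -17 ✓
  (2) 0 = 2 × 0, remainder 0 ✓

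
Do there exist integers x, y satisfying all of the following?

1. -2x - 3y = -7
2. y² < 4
Yes

Take x = 2, y = 1. Substituting into each constraint:
  (1) -2(2) - 3(1) = -7 ✓
  (2) y² = (1)² = 1, and 1 < 4 ✓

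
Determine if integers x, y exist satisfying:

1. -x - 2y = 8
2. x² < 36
Yes

Take x = 0, y = -4. Substituting into each constraint:
  (1) 0 - 2(-4) = 8 ✓
  (2) x² = (0)² = 0, and 0 < 36 ✓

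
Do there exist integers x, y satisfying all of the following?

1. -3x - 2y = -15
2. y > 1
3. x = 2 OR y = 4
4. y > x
No

A contradictory subset is {-3x - 2y = -15, x = 2 OR y = 4, y > x}. No integer assignment can satisfy these jointly:

  - -3x - 2y = -15: is a linear equation tying the variables together
  - x = 2 OR y = 4: forces a choice: either x = 2 or y = 4
  - y > x: bounds one variable relative to another variable

Split on the disjunction (x = 2 OR y = 4):
  • If x = 2: with x = 2, every remaining term of the linear equation is divisible by 2, so the left side is ≡ 0 (mod 2); but the right side -9 ≡ 1 (mod 2). No integers can satisfy it.
  • If y = 4: with y = 4, every remaining term of the linear equation is divisible by 3, so the left side is ≡ 0 (mod 3); but the right side -7 ≡ 2 (mod 3). No integers can satisfy it.
Both branches are infeasible, so the system has no integer solution.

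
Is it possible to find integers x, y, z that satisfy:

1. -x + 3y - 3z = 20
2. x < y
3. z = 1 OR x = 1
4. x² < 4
Yes

Take x = 1, y = 2, z = -5. Substituting into each constraint:
  (1) (-1) + 3(2) - 3(-5) = 20 ✓
  (2) 1 < 2 ✓
  (3) x = 1, target 1 ✓ (second branch holds)
  (4) x² = (1)² = 1, and 1 < 4 ✓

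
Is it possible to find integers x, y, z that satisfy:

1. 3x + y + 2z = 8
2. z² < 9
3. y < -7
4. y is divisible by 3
Yes

Take x = 5, y = -9, z = 1. Substituting into each constraint:
  (1) 3(5) + (-9) + 2(1) = 8 ✓
  (2) z² = (1)² = 1, and 1 < 9 ✓
  (3) -9 < -7 ✓
  (4) -9 = 3 × -3, remainder 0 ✓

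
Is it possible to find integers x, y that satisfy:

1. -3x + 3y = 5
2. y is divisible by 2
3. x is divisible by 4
No

Even the single constraint (-3x + 3y = 5) is infeasible over the integers.

  - -3x + 3y = 5: every term on the left is divisible by 3, so the LHS ≡ 0 (mod 3), but the RHS 5 is not — no integer solution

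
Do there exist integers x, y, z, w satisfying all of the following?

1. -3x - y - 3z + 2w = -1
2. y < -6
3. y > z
Yes

Take x = 12, y = -7, z = -8, w = 2. Substituting into each constraint:
  (1) -3(12) + 7 - 3(-8) + 2(2) = -1 ✓
  (2) -7 < -6 ✓
  (3) -7 > -8 ✓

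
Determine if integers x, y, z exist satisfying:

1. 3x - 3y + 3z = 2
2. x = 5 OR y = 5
No

Even the single constraint (3x - 3y + 3z = 2) is infeasible over the integers.

  - 3x - 3y + 3z = 2: every term on the left is divisible by 3, so the LHS ≡ 0 (mod 3), but the RHS 2 is not — no integer solution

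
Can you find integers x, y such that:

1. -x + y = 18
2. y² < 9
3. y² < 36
Yes

Take x = -18, y = 0. Substituting into each constraint:
  (1) 18 + 0 = 18 ✓
  (2) y² = (0)² = 0, and 0 < 9 ✓
  (3) y² = (0)² = 0, and 0 < 36 ✓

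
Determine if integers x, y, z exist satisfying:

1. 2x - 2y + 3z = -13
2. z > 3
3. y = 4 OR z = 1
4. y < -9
No

A contradictory subset is {z > 3, y = 4 OR z = 1, y < -9}. No integer assignment can satisfy these jointly:

  - z > 3: bounds one variable relative to a constant
  - y = 4 OR z = 1: forces a choice: either y = 4 or z = 1
  - y < -9: bounds one variable relative to a constant

Split on the disjunction (y = 4 OR z = 1):
  • If y = 4: this contradicts the bound y ≤ -10.
  • If z = 1: this contradicts the bound z ≥ 4.
Both branches are infeasible, so the system has no integer solution.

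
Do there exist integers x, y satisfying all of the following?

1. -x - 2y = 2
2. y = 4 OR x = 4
Yes

Take x = -10, y = 4. Substituting into each constraint:
  (1) 10 - 2(4) = 2 ✓
  (2) y = 4, target 4 ✓ (first branch holds)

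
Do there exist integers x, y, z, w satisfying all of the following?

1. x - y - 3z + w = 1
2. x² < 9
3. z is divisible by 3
Yes

Take x = 0, y = -1, z = 0, w = 0. Substituting into each constraint:
  (1) 0 + 1 - 3(0) + 0 = 1 ✓
  (2) x² = (0)² = 0, and 0 < 9 ✓
  (3) 0 = 3 × 0, remainder 0 ✓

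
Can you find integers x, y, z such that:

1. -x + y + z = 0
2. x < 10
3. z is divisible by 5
Yes

Take x = 0, y = 0, z = 0. Substituting into each constraint:
  (1) 0 + 0 + 0 = 0 ✓
  (2) 0 < 10 ✓
  (3) 0 = 5 × 0, remainder 0 ✓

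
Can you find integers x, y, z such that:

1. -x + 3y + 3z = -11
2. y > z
Yes

Take x = 8, y = 0, z = -1. Substituting into each constraint:
  (1) (-8) + 3(0) + 3(-1) = -11 ✓
  (2) 0 > -1 ✓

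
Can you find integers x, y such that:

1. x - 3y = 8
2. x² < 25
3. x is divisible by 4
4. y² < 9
No

The full constraint system is jointly infeasible over the integers. Each constraint and what it forces:

  - x - 3y = 8: is a linear equation tying the variables together
  - x² < 25: restricts x to |x| ≤ 4
  - x is divisible by 4: restricts x to multiples of 4
  - y² < 9: restricts y to |y| ≤ 2

The quadratic bounds confine the variables to a finite set (x ∈ {-4, …, 4}, y ∈ {-2, …, 2}); checking each of the 45 combinations against the remaining constraints yields no solution.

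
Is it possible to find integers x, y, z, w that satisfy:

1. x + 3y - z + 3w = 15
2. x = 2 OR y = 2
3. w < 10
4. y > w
Yes

Take x = 1, y = 2, z = -5, w = 1. Substituting into each constraint:
  (1) 1 + 3(2) + 5 + 3(1) = 15 ✓
  (2) y = 2, target 2 ✓ (second branch holds)
  (3) 1 < 10 ✓
  (4) 2 > 1 ✓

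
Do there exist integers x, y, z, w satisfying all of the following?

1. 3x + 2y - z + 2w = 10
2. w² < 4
Yes

Take x = 0, y = 5, z = 0, w = 0. Substituting into each constraint:
  (1) 3(0) + 2(5) + 0 + 2(0) = 10 ✓
  (2) w² = (0)² = 0, and 0 < 4 ✓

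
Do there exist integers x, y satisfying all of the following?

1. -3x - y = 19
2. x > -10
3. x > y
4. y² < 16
No

A contradictory subset is {-3x - y = 19, x > y, y² < 16}. No integer assignment can satisfy these jointly:

  - -3x - y = 19: is a linear equation tying the variables together
  - x > y: bounds one variable relative to another variable
  - y² < 16: restricts y to |y| ≤ 3

Propagating the comparison: x > y and y ≥ -3 give x ≥ -2. Range argument: with x ∈ [-2, ∞], y ∈ [-3, 3], the left side of the equation is at most 9, but the right side is 19 > 9. No integer solution exists.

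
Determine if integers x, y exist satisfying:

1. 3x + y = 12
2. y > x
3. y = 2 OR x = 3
No

The full constraint system is jointly infeasible over the integers. Each constraint and what it forces:

  - 3x + y = 12: is a linear equation tying the variables together
  - y > x: bounds one variable relative to another variable
  - y = 2 OR x = 3: forces a choice: either y = 2 or x = 3

Split on the disjunction (y = 2 OR x = 3):
  • If y = 2: with y = 2, every remaining term of the linear equation is divisible by 3, so the left side is ≡ 0 (mod 3); but the right side 10 ≡ 1 (mod 3). No integers can satisfy it.
  • If x = 3: the equation forces y = 3, giving (x, y) = (3, 3), which violates y > x.
Both branches are infeasible, so the system has no integer solution.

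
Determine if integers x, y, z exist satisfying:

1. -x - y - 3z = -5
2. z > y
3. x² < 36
Yes

Take x = 0, y = -1, z = 2. Substituting into each constraint:
  (1) 0 + 1 - 3(2) = -5 ✓
  (2) 2 > -1 ✓
  (3) x² = (0)² = 0, and 0 < 36 ✓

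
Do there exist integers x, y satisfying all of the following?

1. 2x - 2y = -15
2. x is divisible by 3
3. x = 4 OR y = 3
No

Even the single constraint (2x - 2y = -15) is infeasible over the integers.

  - 2x - 2y = -15: every term on the left is divisible by 2, so the LHS ≡ 0 (mod 2), but the RHS -15 is not — no integer solution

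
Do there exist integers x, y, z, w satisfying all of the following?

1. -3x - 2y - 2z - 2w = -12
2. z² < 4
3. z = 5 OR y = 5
Yes

Take x = 0, y = 5, z = 0, w = 1. Substituting into each constraint:
  (1) -3(0) - 2(5) - 2(0) - 2(1) = -12 ✓
  (2) z² = (0)² = 0, and 0 < 4 ✓
  (3) y = 5, target 5 ✓ (second branch holds)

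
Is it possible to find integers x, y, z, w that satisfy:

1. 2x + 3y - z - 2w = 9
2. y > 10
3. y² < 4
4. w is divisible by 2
No

A contradictory subset is {y > 10, y² < 4}. No integer assignment can satisfy these jointly:

  - y > 10: bounds one variable relative to a constant
  - y² < 4: restricts y to |y| ≤ 1

Direct contradiction: the bounds on y require y ≥ 11 and y ≤ 1 simultaneously, which is empty.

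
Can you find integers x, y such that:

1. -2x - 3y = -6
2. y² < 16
Yes

Take x = 0, y = 2. Substituting into each constraint:
  (1) -2(0) - 3(2) = -6 ✓
  (2) y² = (2)² = 4, and 4 < 16 ✓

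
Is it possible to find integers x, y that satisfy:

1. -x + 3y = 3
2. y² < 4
Yes

Take x = -3, y = 0. Substituting into each constraint:
  (1) 3 + 3(0) = 3 ✓
  (2) y² = (0)² = 0, and 0 < 4 ✓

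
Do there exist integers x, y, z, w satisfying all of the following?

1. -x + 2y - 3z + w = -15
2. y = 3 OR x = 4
Yes

Take x = 4, y = -7, z = -1, w = 0. Substituting into each constraint:
  (1) (-4) + 2(-7) - 3(-1) + 0 = -15 ✓
  (2) x = 4, target 4 ✓ (second branch holds)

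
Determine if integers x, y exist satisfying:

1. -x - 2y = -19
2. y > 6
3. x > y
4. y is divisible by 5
No

A contradictory subset is {-x - 2y = -19, y > 6, x > y}. No integer assignment can satisfy these jointly:

  - -x - 2y = -19: is a linear equation tying the variables together
  - y > 6: bounds one variable relative to a constant
  - x > y: bounds one variable relative to another variable

Propagating the comparison: x > y and y ≥ 7 give x ≥ 8. Range argument: with x ∈ [8, ∞], y ∈ [7, ∞], the left side of the equation is at most -22, but the right side is -19 > -22. No integer solution exists.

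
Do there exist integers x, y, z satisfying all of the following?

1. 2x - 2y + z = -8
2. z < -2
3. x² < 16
Yes

Take x = -2, y = 0, z = -4. Substituting into each constraint:
  (1) 2(-2) - 2(0) + (-4) = -8 ✓
  (2) -4 < -2 ✓
  (3) x² = (-2)² = 4, and 4 < 16 ✓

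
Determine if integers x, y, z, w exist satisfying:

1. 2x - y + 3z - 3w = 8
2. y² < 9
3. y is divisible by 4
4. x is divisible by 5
Yes

Take x = -5, y = 0, z = 8, w = 2. Substituting into each constraint:
  (1) 2(-5) + 0 + 3(8) - 3(2) = 8 ✓
  (2) y² = (0)² = 0, and 0 < 9 ✓
  (3) 0 = 4 × 0, remainder 0 ✓
  (4) -5 = 5 × -1, remainder 0 ✓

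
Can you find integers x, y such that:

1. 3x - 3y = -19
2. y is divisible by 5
No

Even the single constraint (3x - 3y = -19) is infeasible over the integers.

  - 3x - 3y = -19: every term on the left is divisible by 3, so the LHS ≡ 0 (mod 3), but the RHS -19 is not — no integer solution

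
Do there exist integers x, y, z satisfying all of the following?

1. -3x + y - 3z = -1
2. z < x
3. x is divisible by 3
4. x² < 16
Yes

Take x = 0, y = -4, z = -1. Substituting into each constraint:
  (1) -3(0) + (-4) - 3(-1) = -1 ✓
  (2) -1 < 0 ✓
  (3) 0 = 3 × 0, remainder 0 ✓
  (4) x² = (0)² = 0, and 0 < 16 ✓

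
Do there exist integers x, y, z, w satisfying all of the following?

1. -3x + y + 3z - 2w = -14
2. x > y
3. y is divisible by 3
Yes

Take x = 1, y = 0, z = 1, w = 7. Substituting into each constraint:
  (1) -3(1) + 0 + 3(1) - 2(7) = -14 ✓
  (2) 1 > 0 ✓
  (3) 0 = 3 × 0, remainder 0 ✓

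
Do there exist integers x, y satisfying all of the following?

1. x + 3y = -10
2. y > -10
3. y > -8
Yes

Take x = 2, y = -4. Substituting into each constraint:
  (1) 2 + 3(-4) = -10 ✓
  (2) -4 > -10 ✓
  (3) -4 > -8 ✓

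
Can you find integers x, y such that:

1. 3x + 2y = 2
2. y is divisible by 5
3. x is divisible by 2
Yes

Take x = -6, y = 10. Substituting into each constraint:
  (1) 3(-6) + 2(10) = 2 ✓
  (2) 10 = 5 × 2, remainder 0 ✓
  (3) -6 = 2 × -3, remainder 0 ✓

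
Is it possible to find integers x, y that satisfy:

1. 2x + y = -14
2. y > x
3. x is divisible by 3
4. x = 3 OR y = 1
No

A contradictory subset is {2x + y = -14, y > x, x = 3 OR y = 1}. No integer assignment can satisfy these jointly:

  - 2x + y = -14: is a linear equation tying the variables together
  - y > x: bounds one variable relative to another variable
  - x = 3 OR y = 1: forces a choice: either x = 3 or y = 1

Split on the disjunction (x = 3 OR y = 1):
  • If x = 3: the equation forces y = -20, giving (x, y) = (3, -20), which violates y > x.
  • If y = 1: with y = 1, every remaining term of the linear equation is divisible by 2, so the left side is ≡ 0 (mod 2); but the right side -15 ≡ 1 (mod 2). No integers can satisfy it.
Both branches are infeasible, so the system has no integer solution.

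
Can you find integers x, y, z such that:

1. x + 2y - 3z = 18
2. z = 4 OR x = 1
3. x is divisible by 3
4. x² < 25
Yes

Take x = 0, y = 15, z = 4. Substituting into each constraint:
  (1) 0 + 2(15) - 3(4) = 18 ✓
  (2) z = 4, target 4 ✓ (first branch holds)
  (3) 0 = 3 × 0, remainder 0 ✓
  (4) x² = (0)² = 0, and 0 < 25 ✓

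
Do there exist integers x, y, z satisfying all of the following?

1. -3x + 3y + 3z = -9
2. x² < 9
Yes

Take x = 0, y = -3, z = 0. Substituting into each constraint:
  (1) -3(0) + 3(-3) + 3(0) = -9 ✓
  (2) x² = (0)² = 0, and 0 < 9 ✓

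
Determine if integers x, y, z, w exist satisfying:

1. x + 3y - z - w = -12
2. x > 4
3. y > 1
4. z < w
Yes

Take x = 5, y = 2, z = 0, w = 23. Substituting into each constraint:
  (1) 5 + 3(2) + 0 + (-23) = -12 ✓
  (2) 5 > 4 ✓
  (3) 2 > 1 ✓
  (4) 0 < 23 ✓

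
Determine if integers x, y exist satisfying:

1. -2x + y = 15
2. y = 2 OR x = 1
Yes

Take x = 1, y = 17. Substituting into each constraint:
  (1) -2(1) + 17 = 15 ✓
  (2) x = 1, target 1 ✓ (second branch holds)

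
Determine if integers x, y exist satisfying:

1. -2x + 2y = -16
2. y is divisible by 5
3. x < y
No

A contradictory subset is {-2x + 2y = -16, x < y}. No integer assignment can satisfy these jointly:

  - -2x + 2y = -16: is a linear equation tying the variables together
  - x < y: bounds one variable relative to another variable

From the equation, x − y = 8, i.e. y − x = -8; but y > x requires y − x ≥ 1. Contradiction.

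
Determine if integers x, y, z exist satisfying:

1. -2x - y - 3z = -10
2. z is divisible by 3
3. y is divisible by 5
Yes

Take x = 5, y = 0, z = 0. Substituting into each constraint:
  (1) -2(5) + 0 - 3(0) = -10 ✓
  (2) 0 = 3 × 0, remainder 0 ✓
  (3) 0 = 5 × 0, remainder 0 ✓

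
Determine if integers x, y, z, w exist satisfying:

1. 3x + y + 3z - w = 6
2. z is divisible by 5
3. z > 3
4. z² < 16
No

A contradictory subset is {z > 3, z² < 16}. No integer assignment can satisfy these jointly:

  - z > 3: bounds one variable relative to a constant
  - z² < 16: restricts z to |z| ≤ 3

Direct contradiction: the bounds on z require z ≥ 4 and z ≤ 3 simultaneously, which is empty.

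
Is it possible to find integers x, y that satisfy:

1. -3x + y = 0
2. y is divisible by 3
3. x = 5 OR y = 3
Yes

Take x = 1, y = 3. Substituting into each constraint:
  (1) -3(1) + 3 = 0 ✓
  (2) 3 = 3 × 1, remainder 0 ✓
  (3) y = 3, target 3 ✓ (second branch holds)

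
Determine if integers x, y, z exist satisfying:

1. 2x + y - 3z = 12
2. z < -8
Yes

Take x = -9, y = 0, z = -10. Substituting into each constraint:
  (1) 2(-9) + 0 - 3(-10) = 12 ✓
  (2) -10 < -8 ✓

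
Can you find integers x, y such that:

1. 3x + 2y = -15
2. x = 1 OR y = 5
Yes

Take x = 1, y = -9. Substituting into each constraint:
  (1) 3(1) + 2(-9) = -15 ✓
  (2) x = 1, target 1 ✓ (first branch holds)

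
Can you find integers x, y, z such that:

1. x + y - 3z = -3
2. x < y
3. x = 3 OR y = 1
Yes

Take x = 3, y = 6, z = 4. Substituting into each constraint:
  (1) 3 + 6 - 3(4) = -3 ✓
  (2) 3 < 6 ✓
  (3) x = 3, target 3 ✓ (first branch holds)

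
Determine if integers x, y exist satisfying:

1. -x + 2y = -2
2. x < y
Yes

Take x = -4, y = -3. Substituting into each constraint:
  (1) 4 + 2(-3) = -2 ✓
  (2) -4 < -3 ✓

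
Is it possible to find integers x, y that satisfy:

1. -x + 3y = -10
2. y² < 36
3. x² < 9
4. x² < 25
Yes

Take x = 1, y = -3. Substituting into each constraint:
  (1) (-1) + 3(-3) = -10 ✓
  (2) y² = (-3)² = 9, and 9 < 36 ✓
  (3) x² = (1)² = 1, and 1 < 9 ✓
  (4) x² = (1)² = 1, and 1 < 25 ✓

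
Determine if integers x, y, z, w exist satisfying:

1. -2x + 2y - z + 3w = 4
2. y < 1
Yes

Take x = 0, y = 0, z = -4, w = 0. Substituting into each constraint:
  (1) -2(0) + 2(0) + 4 + 3(0) = 4 ✓
  (2) 0 < 1 ✓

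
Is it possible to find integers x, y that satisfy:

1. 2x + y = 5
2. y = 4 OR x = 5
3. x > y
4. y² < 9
No

The full constraint system is jointly infeasible over the integers. Each constraint and what it forces:

  - 2x + y = 5: is a linear equation tying the variables together
  - y = 4 OR x = 5: forces a choice: either y = 4 or x = 5
  - x > y: bounds one variable relative to another variable
  - y² < 9: restricts y to |y| ≤ 2

Split on the disjunction (y = 4 OR x = 5):
  • If y = 4: this contradicts y² < 9, which requires |y| ≤ 2.
  • If x = 5: the equation forces y = -5, but y² < 9 requires |y| ≤ 2.
Both branches are infeasible, so the system has no integer solution.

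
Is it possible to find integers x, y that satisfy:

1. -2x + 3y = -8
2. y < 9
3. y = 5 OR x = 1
Yes

Take x = 1, y = -2. Substituting into each constraint:
  (1) -2(1) + 3(-2) = -8 ✓
  (2) -2 < 9 ✓
  (3) x = 1, target 1 ✓ (second branch holds)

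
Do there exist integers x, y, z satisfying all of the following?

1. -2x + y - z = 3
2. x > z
Yes

Take x = 0, y = 2, z = -1. Substituting into each constraint:
  (1) -2(0) + 2 + 1 = 3 ✓
  (2) 0 > -1 ✓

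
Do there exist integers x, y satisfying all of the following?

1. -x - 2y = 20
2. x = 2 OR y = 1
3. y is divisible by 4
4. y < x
No

The full constraint system is jointly infeasible over the integers. Each constraint and what it forces:

  - -x - 2y = 20: is a linear equation tying the variables together
  - x = 2 OR y = 1: forces a choice: either x = 2 or y = 1
  - y is divisible by 4: restricts y to multiples of 4
  - y < x: bounds one variable relative to another variable

Split on the disjunction (x = 2 OR y = 1):
  • If x = 2: with x = 2, writing y = 4y', every remaining term of the linear equation is divisible by 8, so the left side is ≡ 0 (mod 8); but the right side 22 ≡ 6 (mod 8). No integers can satisfy it.
  • If y = 1: this contradicts the divisibility constraint — 1 is not a multiple of 4.
Both branches are infeasible, so the system has no integer solution.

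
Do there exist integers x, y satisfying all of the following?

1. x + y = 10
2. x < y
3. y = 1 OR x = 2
Yes

Take x = 2, y = 8. Substituting into each constraint:
  (1) 2 + 8 = 10 ✓
  (2) 2 < 8 ✓
  (3) x = 2, target 2 ✓ (second branch holds)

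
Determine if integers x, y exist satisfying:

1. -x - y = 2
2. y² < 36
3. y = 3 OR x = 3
Yes

Take x = 3, y = -5. Substituting into each constraint:
  (1) (-3) + 5 = 2 ✓
  (2) y² = (-5)² = 25, and 25 < 36 ✓
  (3) x = 3, target 3 ✓ (second branch holds)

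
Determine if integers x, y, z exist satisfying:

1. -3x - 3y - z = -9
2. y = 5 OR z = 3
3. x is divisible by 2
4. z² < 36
Yes

Take x = 0, y = 2, z = 3. Substituting into each constraint:
  (1) -3(0) - 3(2) + (-3) = -9 ✓
  (2) z = 3, target 3 ✓ (second branch holds)
  (3) 0 = 2 × 0, remainder 0 ✓
  (4) z² = (3)² = 9, and 9 < 36 ✓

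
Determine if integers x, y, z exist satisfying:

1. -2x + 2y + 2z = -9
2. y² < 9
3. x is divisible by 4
No

Even the single constraint (-2x + 2y + 2z = -9) is infeasible over the integers.

  - -2x + 2y + 2z = -9: every term on the left is divisible by 2, so the LHS ≡ 0 (mod 2), but the RHS -9 is not — no integer solution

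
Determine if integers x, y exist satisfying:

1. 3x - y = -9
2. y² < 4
Yes

Take x = -3, y = 0. Substituting into each constraint:
  (1) 3(-3) + 0 = -9 ✓
  (2) y² = (0)² = 0, and 0 < 4 ✓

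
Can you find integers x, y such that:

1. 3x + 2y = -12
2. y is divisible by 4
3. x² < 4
No

The full constraint system is jointly infeasible over the integers. Each constraint and what it forces:

  - 3x + 2y = -12: is a linear equation tying the variables together
  - y is divisible by 4: restricts y to multiples of 4
  - x² < 4: restricts x to |x| ≤ 1

The bounds confine x to {-1, 0, 1}. For each value, substitute into the equation:
  • x = -1: the equation gives 2y = -9, so y would not be an integer.
  • x = 0: the equation forces y = -6, but 4 does not divide -6.
  • x = 1: the equation gives 2y = -15, so y would not be an integer.
Every case fails, so no integer solution exists.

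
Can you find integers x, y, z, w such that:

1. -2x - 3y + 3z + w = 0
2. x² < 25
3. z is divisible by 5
Yes

Take x = 0, y = 0, z = 0, w = 0. Substituting into each constraint:
  (1) -2(0) - 3(0) + 3(0) + 0 = 0 ✓
  (2) x² = (0)² = 0, and 0 < 25 ✓
  (3) 0 = 5 × 0, remainder 0 ✓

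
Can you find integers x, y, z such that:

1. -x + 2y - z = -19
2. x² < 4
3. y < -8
Yes

Take x = 0, y = -9, z = 1. Substituting into each constraint:
  (1) 0 + 2(-9) + (-1) = -19 ✓
  (2) x² = (0)² = 0, and 0 < 4 ✓
  (3) -9 < -8 ✓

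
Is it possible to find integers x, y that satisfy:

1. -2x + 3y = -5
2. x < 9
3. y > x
Yes

Take x = -8, y = -7. Substituting into each constraint:
  (1) -2(-8) + 3(-7) = -5 ✓
  (2) -8 < 9 ✓
  (3) -7 > -8 ✓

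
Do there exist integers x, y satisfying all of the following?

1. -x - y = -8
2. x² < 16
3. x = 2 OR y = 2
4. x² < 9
Yes

Take x = 2, y = 6. Substituting into each constraint:
  (1) (-2) + (-6) = -8 ✓
  (2) x² = (2)² = 4, and 4 < 16 ✓
  (3) x = 2, target 2 ✓ (first branch holds)
  (4) x² = (2)² = 4, and 4 < 9 ✓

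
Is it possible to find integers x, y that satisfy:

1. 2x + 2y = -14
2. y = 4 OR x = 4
Yes

Take x = 4, y = -11. Substituting into each constraint:
  (1) 2(4) + 2(-11) = -14 ✓
  (2) x = 4, target 4 ✓ (second branch holds)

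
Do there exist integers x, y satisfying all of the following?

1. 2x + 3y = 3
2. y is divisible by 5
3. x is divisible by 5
No

The full constraint system is jointly infeasible over the integers. Each constraint and what it forces:

  - 2x + 3y = 3: is a linear equation tying the variables together
  - y is divisible by 5: restricts y to multiples of 5
  - x is divisible by 5: restricts x to multiples of 5

Modular obstruction: writing x = 5x' and writing y = 5y', every remaining term of the linear equation is divisible by 5, so the left side is ≡ 0 (mod 5); but the right side 3 ≡ 3 (mod 5). No integers can satisfy it.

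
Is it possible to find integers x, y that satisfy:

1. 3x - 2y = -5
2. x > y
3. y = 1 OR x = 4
No

The full constraint system is jointly infeasible over the integers. Each constraint and what it forces:

  - 3x - 2y = -5: is a linear equation tying the variables together
  - x > y: bounds one variable relative to another variable
  - y = 1 OR x = 4: forces a choice: either y = 1 or x = 4

Split on the disjunction (y = 1 OR x = 4):
  • If y = 1: the equation forces x = -1, giving (y, x) = (1, -1), which violates x > y.
  • If x = 4: with x = 4, every remaining term of the linear equation is divisible by 2, so the left side is ≡ 0 (mod 2); but the right side -17 ≡ 1 (mod 2). No integers can satisfy it.
Both branches are infeasible, so the system has no integer solution.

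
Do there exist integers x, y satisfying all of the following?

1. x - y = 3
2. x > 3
Yes

Take x = 4, y = 1. Substituting into each constraint:
  (1) 4 + (-1) = 3 ✓
  (2) 4 > 3 ✓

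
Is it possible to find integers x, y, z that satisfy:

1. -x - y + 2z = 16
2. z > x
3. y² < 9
Yes

Take x = 14, y = 0, z = 15. Substituting into each constraint:
  (1) (-14) + 0 + 2(15) = 16 ✓
  (2) 15 > 14 ✓
  (3) y² = (0)² = 0, and 0 < 9 ✓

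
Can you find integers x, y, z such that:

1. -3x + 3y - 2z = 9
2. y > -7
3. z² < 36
Yes

Take x = 0, y = 3, z = 0. Substituting into each constraint:
  (1) -3(0) + 3(3) - 2(0) = 9 ✓
  (2) 3 > -7 ✓
  (3) z² = (0)² = 0, and 0 < 36 ✓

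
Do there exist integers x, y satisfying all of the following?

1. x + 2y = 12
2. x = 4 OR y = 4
Yes

Take x = 4, y = 4. Substituting into each constraint:
  (1) 4 + 2(4) = 12 ✓
  (2) x = 4, target 4 ✓ (first branch holds)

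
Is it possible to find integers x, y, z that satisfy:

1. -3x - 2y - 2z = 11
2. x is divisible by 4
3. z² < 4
No

A contradictory subset is {-3x - 2y - 2z = 11, x is divisible by 4}. No integer assignment can satisfy these jointly:

  - -3x - 2y - 2z = 11: is a linear equation tying the variables together
  - x is divisible by 4: restricts x to multiples of 4

Modular obstruction: writing x = 4x', every remaining term of the linear equation is divisible by 2, so the left side is ≡ 0 (mod 2); but the right side 11 ≡ 1 (mod 2). No integers can satisfy it.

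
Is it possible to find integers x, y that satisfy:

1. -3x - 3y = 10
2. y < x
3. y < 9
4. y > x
No

Even the single constraint (-3x - 3y = 10) is infeasible over the integers.

  - -3x - 3y = 10: every term on the left is divisible by 3, so the LHS ≡ 0 (mod 3), but the RHS 10 is not — no integer solution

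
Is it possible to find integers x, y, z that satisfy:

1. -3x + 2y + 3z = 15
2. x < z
Yes

Take x = 0, y = 6, z = 1. Substituting into each constraint:
  (1) -3(0) + 2(6) + 3(1) = 15 ✓
  (2) 0 < 1 ✓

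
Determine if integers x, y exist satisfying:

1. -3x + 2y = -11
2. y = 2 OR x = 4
Yes

Take x = 5, y = 2. Substituting into each constraint:
  (1) -3(5) + 2(2) = -11 ✓
  (2) y = 2, target 2 ✓ (first branch holds)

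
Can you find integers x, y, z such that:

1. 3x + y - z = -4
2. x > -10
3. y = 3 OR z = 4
Yes

Take x = 0, y = 0, z = 4. Substituting into each constraint:
  (1) 3(0) + 0 + (-4) = -4 ✓
  (2) 0 > -10 ✓
  (3) z = 4, target 4 ✓ (second branch holds)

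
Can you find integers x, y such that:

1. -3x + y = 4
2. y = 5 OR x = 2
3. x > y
No

The full constraint system is jointly infeasible over the integers. Each constraint and what it forces:

  - -3x + y = 4: is a linear equation tying the variables together
  - y = 5 OR x = 2: forces a choice: either y = 5 or x = 2
  - x > y: bounds one variable relative to another variable

Split on the disjunction (y = 5 OR x = 2):
  • If y = 5: with y = 5, every remaining term of the linear equation is divisible by 3, so the left side is ≡ 0 (mod 3); but the right side -1 ≡ 2 (mod 3). No integers can satisfy it.
  • If x = 2: the equation forces y = 10, giving (x, y) = (2, 10), which violates x > y.
Both branches are infeasible, so the system has no integer solution.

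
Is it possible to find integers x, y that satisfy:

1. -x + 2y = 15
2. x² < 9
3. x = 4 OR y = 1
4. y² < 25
No

A contradictory subset is {-x + 2y = 15, x² < 9, x = 4 OR y = 1}. No integer assignment can satisfy these jointly:

  - -x + 2y = 15: is a linear equation tying the variables together
  - x² < 9: restricts x to |x| ≤ 2
  - x = 4 OR y = 1: forces a choice: either x = 4 or y = 1

Split on the disjunction (x = 4 OR y = 1):
  • If x = 4: this contradicts x² < 9, which requires |x| ≤ 2.
  • If y = 1: the equation forces x = -13, but x² < 9 requires |x| ≤ 2.
Both branches are infeasible, so the system has no integer solution.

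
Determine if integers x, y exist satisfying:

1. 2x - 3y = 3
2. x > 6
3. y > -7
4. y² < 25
No

A contradictory subset is {2x - 3y = 3, x > 6, y² < 25}. No integer assignment can satisfy these jointly:

  - 2x - 3y = 3: is a linear equation tying the variables together
  - x > 6: bounds one variable relative to a constant
  - y² < 25: restricts y to |y| ≤ 4

The bounds confine y to {-4, -3, -2, -1, 0, 1, 2, 3, 4}. For each value, substitute into the equation:
  • y = -4: the equation gives 2x = -9, so x would not be an integer.
  • y = -3: the equation forces x = -3, but this violates the bound x ≥ 7.
  • y = -2: the equation gives 2x = -3, so x would not be an integer.
  • y = -1: the equation forces x = 0, but this violates the bound x ≥ 7.
  • y = 0: the equation gives 2x = 3, so x would not be an integer.
  • y = 1: the equation forces x = 3, but this violates the bound x ≥ 7.
  • y = 2: the equation gives 2x = 9, so x would not be an integer.
  • y = 3: the equation forces x = 6, but this violates the bound x ≥ 7.
  • y = 4: the equation gives 2x = 15, so x would not be an integer.
Every case fails, so no integer solution exists.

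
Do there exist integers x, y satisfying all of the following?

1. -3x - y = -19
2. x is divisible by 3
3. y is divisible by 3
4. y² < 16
No

A contradictory subset is {-3x - y = -19, y is divisible by 3}. No integer assignment can satisfy these jointly:

  - -3x - y = -19: is a linear equation tying the variables together
  - y is divisible by 3: restricts y to multiples of 3

Modular obstruction: writing y = 3y', every remaining term of the linear equation is divisible by 3, so the left side is ≡ 0 (mod 3); but the right side -19 ≡ 2 (mod 3). No integers can satisfy it.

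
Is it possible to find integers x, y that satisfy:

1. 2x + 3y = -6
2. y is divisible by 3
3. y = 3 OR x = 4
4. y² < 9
No

A contradictory subset is {2x + 3y = -6, y = 3 OR x = 4, y² < 9}. No integer assignment can satisfy these jointly:

  - 2x + 3y = -6: is a linear equation tying the variables together
  - y = 3 OR x = 4: forces a choice: either y = 3 or x = 4
  - y² < 9: restricts y to |y| ≤ 2

Split on the disjunction (y = 3 OR x = 4):
  • If y = 3: this contradicts y² < 9, which requires |y| ≤ 2.
  • If x = 4: with x = 4, every remaining term of the linear equation is divisible by 3, so the left side is ≡ 0 (mod 3); but the right side -14 ≡ 1 (mod 3). No integers can satisfy it.
Both branches are infeasible, so the system has no integer solution.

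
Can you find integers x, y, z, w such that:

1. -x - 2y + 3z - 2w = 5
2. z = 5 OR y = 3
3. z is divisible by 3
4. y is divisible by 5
No

A contradictory subset is {z = 5 OR y = 3, z is divisible by 3, y is divisible by 5}. No integer assignment can satisfy these jointly:

  - z = 5 OR y = 3: forces a choice: either z = 5 or y = 3
  - z is divisible by 3: restricts z to multiples of 3
  - y is divisible by 5: restricts y to multiples of 5

Split on the disjunction (z = 5 OR y = 3):
  • If z = 5: this contradicts the divisibility constraint — 5 is not a multiple of 3.
  • If y = 3: this contradicts the divisibility constraint — 3 is not a multiple of 5.
Both branches are infeasible, so the system has no integer solution.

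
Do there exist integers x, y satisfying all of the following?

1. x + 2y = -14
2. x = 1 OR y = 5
Yes

Take x = -24, y = 5. Substituting into each constraint:
  (1) (-24) + 2(5) = -14 ✓
  (2) y = 5, target 5 ✓ (second branch holds)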